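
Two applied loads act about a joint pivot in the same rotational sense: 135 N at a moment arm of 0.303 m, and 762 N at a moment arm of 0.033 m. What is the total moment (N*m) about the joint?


M = F1 * d1 + F2 * d2
M = 135 * 0.303 + 762 * 0.033
M = 40.9050 + 25.1460
M = 66.0510


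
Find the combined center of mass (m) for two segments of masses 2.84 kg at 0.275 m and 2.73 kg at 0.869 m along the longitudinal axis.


COM = (m1*x1 + m2*x2) / (m1 + m2)
COM = (2.84*0.275 + 2.73*0.869) / (2.84 + 2.73)
Numerator = 3.1534
Denominator = 5.5700
COM = 0.5661


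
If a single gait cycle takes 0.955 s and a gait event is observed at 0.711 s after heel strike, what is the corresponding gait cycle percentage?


pct = (event_time / cycle_time) * 100
pct = (0.711 / 0.955) * 100
ratio = 0.7445
pct = 74.4503


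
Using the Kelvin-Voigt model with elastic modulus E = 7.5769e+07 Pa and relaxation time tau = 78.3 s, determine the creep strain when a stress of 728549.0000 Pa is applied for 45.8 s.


epsilon(t) = (sigma/E) * (1 - exp(-t/tau))
sigma/E = 728549.0000 / 7.5769e+07 = 0.0096
exp(-t/tau) = exp(-45.8 / 78.3) = 0.5571
epsilon = 0.0096 * (1 - 0.5571)
epsilon = 0.0043


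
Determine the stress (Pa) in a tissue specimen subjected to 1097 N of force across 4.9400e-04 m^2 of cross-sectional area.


stress = F / A
stress = 1097 / 4.9400e-04
stress = 2.2206e+06


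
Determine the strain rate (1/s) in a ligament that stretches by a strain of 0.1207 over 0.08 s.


strain_rate = delta_strain / delta_t
strain_rate = 0.1207 / 0.08
strain_rate = 1.5088


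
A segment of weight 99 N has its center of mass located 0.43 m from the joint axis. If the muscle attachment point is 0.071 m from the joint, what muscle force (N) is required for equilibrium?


F_muscle = W * d_load / d_muscle
F_muscle = 99 * 0.43 / 0.071
Numerator = 42.5700
F_muscle = 599.5775


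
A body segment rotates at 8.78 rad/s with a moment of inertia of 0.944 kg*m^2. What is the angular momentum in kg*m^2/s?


L = I * omega
L = 0.944 * 8.78
L = 8.2883


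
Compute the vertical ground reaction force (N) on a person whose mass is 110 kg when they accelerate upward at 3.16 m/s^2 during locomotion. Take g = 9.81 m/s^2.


GRF = m * (g + a)
GRF = 110 * (9.81 + 3.16)
GRF = 110 * 12.9700
GRF = 1426.7000


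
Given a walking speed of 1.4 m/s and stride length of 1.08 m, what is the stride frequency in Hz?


f = v / stride_length
f = 1.4 / 1.08
f = 1.2963


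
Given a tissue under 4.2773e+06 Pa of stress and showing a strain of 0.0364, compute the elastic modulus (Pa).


E = stress / strain
E = 4.2773e+06 / 0.0364
E = 1.1751e+08


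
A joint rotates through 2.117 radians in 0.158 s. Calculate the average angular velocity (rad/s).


omega = delta_theta / delta_t
omega = 2.117 / 0.158
omega = 13.3987


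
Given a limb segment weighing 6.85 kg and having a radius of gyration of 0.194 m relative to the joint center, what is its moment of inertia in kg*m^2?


I = m * k^2
I = 6.85 * 0.194^2
k^2 = 0.0376
I = 0.2578


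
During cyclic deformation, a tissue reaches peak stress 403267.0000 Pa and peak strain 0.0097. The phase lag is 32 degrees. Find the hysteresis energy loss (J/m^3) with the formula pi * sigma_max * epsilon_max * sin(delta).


E_loss = pi * sigma_max * epsilon_max * sin(delta)
delta = 32 deg = 0.5585 rad
sin(delta) = 0.5299
E_loss = pi * 403267.0000 * 0.0097 * 0.5299
E_loss = 6512.1441


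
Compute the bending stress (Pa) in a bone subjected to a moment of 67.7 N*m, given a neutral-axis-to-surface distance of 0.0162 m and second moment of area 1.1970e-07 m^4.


sigma = M * c / I
sigma = 67.7 * 0.0162 / 1.1970e-07
M * c = 1.0967
sigma = 9.1624e+06


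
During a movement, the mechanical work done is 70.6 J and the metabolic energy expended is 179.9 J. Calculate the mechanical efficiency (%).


eta = (W_mech / E_meta) * 100
eta = (70.6 / 179.9) * 100
ratio = 0.3924
eta = 39.2440


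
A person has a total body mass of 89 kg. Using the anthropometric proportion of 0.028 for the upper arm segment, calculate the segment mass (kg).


m_segment = body_mass * fraction
m_segment = 89 * 0.028
m_segment = 2.4920


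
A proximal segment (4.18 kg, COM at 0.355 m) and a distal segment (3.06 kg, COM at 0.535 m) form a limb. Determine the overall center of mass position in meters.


COM = (m1*x1 + m2*x2) / (m1 + m2)
COM = (4.18*0.355 + 3.06*0.535) / (4.18 + 3.06)
Numerator = 3.1210
Denominator = 7.2400
COM = 0.4311


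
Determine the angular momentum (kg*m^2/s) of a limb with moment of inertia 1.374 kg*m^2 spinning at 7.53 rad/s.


L = I * omega
L = 1.374 * 7.53
L = 10.3462


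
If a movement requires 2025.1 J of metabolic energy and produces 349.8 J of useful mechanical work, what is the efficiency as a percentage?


eta = (W_mech / E_meta) * 100
eta = (349.8 / 2025.1) * 100
ratio = 0.1727
eta = 17.2732


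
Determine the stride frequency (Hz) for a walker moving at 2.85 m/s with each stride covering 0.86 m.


f = v / stride_length
f = 2.85 / 0.86
f = 3.3140


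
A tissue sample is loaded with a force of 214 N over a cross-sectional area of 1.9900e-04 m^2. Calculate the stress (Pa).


stress = F / A
stress = 214 / 1.9900e-04
stress = 1.0754e+06


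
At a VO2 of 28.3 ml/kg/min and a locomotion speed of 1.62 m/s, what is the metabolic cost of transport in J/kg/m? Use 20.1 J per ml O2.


Power per kg = VO2 * 20.1 / 60
Power per kg = 28.3 * 20.1 / 60 = 9.4805 W/kg
Cost = power_per_kg / speed
Cost = 9.4805 / 1.62
Cost = 5.8522


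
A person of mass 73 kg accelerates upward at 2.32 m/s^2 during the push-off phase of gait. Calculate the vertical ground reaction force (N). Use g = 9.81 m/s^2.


GRF = m * (g + a)
GRF = 73 * (9.81 + 2.32)
GRF = 73 * 12.1300
GRF = 885.4900


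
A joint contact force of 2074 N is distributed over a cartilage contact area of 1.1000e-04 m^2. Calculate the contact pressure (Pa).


P = F / A
P = 2074 / 1.1000e-04
P = 1.8855e+07


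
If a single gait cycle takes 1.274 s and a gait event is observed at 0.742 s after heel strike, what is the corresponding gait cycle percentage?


pct = (event_time / cycle_time) * 100
pct = (0.742 / 1.274) * 100
ratio = 0.5824
pct = 58.2418


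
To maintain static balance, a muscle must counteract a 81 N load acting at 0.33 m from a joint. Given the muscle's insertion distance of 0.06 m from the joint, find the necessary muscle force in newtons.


F_muscle = W * d_load / d_muscle
F_muscle = 81 * 0.33 / 0.06
Numerator = 26.7300
F_muscle = 445.5000


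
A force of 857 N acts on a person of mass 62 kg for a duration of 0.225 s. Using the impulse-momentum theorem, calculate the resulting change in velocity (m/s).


J = F * dt = 857 * 0.225 = 192.8250 N*s
delta_v = J / m
delta_v = 192.8250 / 62
delta_v = 3.1101


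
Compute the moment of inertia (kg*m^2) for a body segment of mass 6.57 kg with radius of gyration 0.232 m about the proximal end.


I = m * k^2
I = 6.57 * 0.232^2
k^2 = 0.0538
I = 0.3536


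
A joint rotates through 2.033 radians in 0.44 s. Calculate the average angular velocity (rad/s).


omega = delta_theta / delta_t
omega = 2.033 / 0.44
omega = 4.6205


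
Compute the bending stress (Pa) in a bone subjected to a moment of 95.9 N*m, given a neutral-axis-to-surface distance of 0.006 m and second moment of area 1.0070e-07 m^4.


sigma = M * c / I
sigma = 95.9 * 0.006 / 1.0070e-07
M * c = 0.5754
sigma = 5.7140e+06


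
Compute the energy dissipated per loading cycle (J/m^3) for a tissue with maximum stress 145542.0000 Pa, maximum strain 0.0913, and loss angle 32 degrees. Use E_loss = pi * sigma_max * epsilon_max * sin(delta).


E_loss = pi * sigma_max * epsilon_max * sin(delta)
delta = 32 deg = 0.5585 rad
sin(delta) = 0.5299
E_loss = pi * 145542.0000 * 0.0913 * 0.5299
E_loss = 22121.7101


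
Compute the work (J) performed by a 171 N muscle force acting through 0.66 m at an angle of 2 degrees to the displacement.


W = F * d * cos(theta)
theta = 2 deg = 0.0349 rad
cos(theta) = 0.9994
W = 171 * 0.66 * 0.9994
W = 112.7912


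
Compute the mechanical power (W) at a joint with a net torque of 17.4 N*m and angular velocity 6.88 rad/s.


P = M * omega
P = 17.4 * 6.88
P = 119.7120


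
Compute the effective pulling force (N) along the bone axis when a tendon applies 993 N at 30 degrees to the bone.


F_eff = F_tendon * cos(theta)
theta = 30 deg = 0.5236 rad
cos(theta) = 0.8660
F_eff = 993 * 0.8660
F_eff = 859.9632


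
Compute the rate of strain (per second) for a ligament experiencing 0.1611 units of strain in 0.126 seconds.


strain_rate = delta_strain / delta_t
strain_rate = 0.1611 / 0.126
strain_rate = 1.2786


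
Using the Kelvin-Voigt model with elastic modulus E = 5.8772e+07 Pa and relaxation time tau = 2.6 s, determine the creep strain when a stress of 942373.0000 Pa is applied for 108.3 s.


epsilon(t) = (sigma/E) * (1 - exp(-t/tau))
sigma/E = 942373.0000 / 5.8772e+07 = 0.0160
exp(-t/tau) = exp(-108.3 / 2.6) = 8.1276e-19
epsilon = 0.0160 * (1 - 8.1276e-19)
epsilon = 0.0160


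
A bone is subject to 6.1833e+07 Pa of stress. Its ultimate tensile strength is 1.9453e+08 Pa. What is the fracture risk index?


FRI = applied / ultimate
FRI = 6.1833e+07 / 1.9453e+08
FRI = 0.3179


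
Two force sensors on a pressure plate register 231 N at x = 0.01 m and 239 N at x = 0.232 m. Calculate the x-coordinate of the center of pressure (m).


COP_x = (F1*x1 + F2*x2) / (F1 + F2)
COP_x = (231*0.01 + 239*0.232) / (231 + 239)
Numerator = 57.7580
Denominator = 470
COP_x = 0.1229


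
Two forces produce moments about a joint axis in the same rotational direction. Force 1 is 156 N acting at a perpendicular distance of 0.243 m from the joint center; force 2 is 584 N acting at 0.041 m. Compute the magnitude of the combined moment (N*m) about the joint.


M = F1 * d1 + F2 * d2
M = 156 * 0.243 + 584 * 0.041
M = 37.9080 + 23.9440
M = 61.8520


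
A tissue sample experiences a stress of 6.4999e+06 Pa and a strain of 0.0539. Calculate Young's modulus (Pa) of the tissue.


E = stress / strain
E = 6.4999e+06 / 0.0539
E = 1.2059e+08


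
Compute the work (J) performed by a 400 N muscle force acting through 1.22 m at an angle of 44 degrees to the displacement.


W = F * d * cos(theta)
theta = 44 deg = 0.7679 rad
cos(theta) = 0.7193
W = 400 * 1.22 * 0.7193
W = 351.0378


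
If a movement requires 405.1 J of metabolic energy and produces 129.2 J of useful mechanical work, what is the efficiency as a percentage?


eta = (W_mech / E_meta) * 100
eta = (129.2 / 405.1) * 100
ratio = 0.3189
eta = 31.8934


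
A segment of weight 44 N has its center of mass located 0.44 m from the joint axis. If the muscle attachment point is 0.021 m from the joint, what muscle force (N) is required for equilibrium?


F_muscle = W * d_load / d_muscle
F_muscle = 44 * 0.44 / 0.021
Numerator = 19.3600
F_muscle = 921.9048


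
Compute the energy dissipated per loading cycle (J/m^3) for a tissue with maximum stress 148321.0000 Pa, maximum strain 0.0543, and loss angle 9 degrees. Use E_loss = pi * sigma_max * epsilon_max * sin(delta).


E_loss = pi * sigma_max * epsilon_max * sin(delta)
delta = 9 deg = 0.1571 rad
sin(delta) = 0.1564
E_loss = pi * 148321.0000 * 0.0543 * 0.1564
E_loss = 3958.0820


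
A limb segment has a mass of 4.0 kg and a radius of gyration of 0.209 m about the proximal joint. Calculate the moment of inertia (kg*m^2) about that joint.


I = m * k^2
I = 4.0 * 0.209^2
k^2 = 0.0437
I = 0.1747


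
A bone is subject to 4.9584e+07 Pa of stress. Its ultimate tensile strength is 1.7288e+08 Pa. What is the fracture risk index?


FRI = applied / ultimate
FRI = 4.9584e+07 / 1.7288e+08
FRI = 0.2868


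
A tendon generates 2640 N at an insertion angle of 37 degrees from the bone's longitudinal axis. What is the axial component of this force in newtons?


F_eff = F_tendon * cos(theta)
theta = 37 deg = 0.6458 rad
cos(theta) = 0.7986
F_eff = 2640 * 0.7986
F_eff = 2108.3977


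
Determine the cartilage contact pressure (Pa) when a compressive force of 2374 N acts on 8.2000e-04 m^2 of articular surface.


P = F / A
P = 2374 / 8.2000e-04
P = 2.8951e+06


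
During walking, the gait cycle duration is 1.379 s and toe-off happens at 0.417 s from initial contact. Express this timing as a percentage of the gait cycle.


pct = (event_time / cycle_time) * 100
pct = (0.417 / 1.379) * 100
ratio = 0.3024
pct = 30.2393


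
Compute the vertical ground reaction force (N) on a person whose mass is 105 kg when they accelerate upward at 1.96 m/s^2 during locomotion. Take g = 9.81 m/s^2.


GRF = m * (g + a)
GRF = 105 * (9.81 + 1.96)
GRF = 105 * 11.7700
GRF = 1235.8500


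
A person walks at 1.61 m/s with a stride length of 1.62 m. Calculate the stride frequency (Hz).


f = v / stride_length
f = 1.61 / 1.62
f = 0.9938


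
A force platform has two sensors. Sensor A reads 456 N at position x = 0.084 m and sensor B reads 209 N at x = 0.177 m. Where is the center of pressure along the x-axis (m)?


COP_x = (F1*x1 + F2*x2) / (F1 + F2)
COP_x = (456*0.084 + 209*0.177) / (456 + 209)
Numerator = 75.2970
Denominator = 665
COP_x = 0.1132


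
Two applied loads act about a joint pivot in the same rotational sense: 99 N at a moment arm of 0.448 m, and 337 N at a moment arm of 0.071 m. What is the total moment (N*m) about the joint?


M = F1 * d1 + F2 * d2
M = 99 * 0.448 + 337 * 0.071
M = 44.3520 + 23.9270
M = 68.2790


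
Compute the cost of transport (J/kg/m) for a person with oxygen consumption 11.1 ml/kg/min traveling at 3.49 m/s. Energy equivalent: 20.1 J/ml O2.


Power per kg = VO2 * 20.1 / 60
Power per kg = 11.1 * 20.1 / 60 = 3.7185 W/kg
Cost = power_per_kg / speed
Cost = 3.7185 / 3.49
Cost = 1.0655


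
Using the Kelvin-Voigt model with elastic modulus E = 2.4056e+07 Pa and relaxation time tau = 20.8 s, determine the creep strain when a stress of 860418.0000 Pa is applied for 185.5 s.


epsilon(t) = (sigma/E) * (1 - exp(-t/tau))
sigma/E = 860418.0000 / 2.4056e+07 = 0.0358
exp(-t/tau) = exp(-185.5 / 20.8) = 1.3392e-04
epsilon = 0.0358 * (1 - 1.3392e-04)
epsilon = 0.0358


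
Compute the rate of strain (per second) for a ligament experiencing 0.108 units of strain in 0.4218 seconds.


strain_rate = delta_strain / delta_t
strain_rate = 0.108 / 0.4218
strain_rate = 0.2560


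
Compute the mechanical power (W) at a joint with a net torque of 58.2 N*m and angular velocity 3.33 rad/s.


P = M * omega
P = 58.2 * 3.33
P = 193.8060


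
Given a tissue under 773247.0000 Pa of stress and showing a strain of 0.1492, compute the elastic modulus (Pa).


E = stress / strain
E = 773247.0000 / 0.1492
E = 5.1826e+06


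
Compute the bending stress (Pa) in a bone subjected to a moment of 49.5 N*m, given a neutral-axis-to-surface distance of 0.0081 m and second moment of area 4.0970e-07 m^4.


sigma = M * c / I
sigma = 49.5 * 0.0081 / 4.0970e-07
M * c = 0.4009
sigma = 978642.9094


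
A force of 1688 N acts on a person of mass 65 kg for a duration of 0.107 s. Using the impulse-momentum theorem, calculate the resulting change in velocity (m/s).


J = F * dt = 1688 * 0.107 = 180.6160 N*s
delta_v = J / m
delta_v = 180.6160 / 65
delta_v = 2.7787


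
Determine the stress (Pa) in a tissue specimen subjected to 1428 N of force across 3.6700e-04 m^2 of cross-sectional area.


stress = F / A
stress = 1428 / 3.6700e-04
stress = 3.8910e+06


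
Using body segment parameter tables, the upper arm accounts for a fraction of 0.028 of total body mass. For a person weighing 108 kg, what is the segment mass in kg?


m_segment = body_mass * fraction
m_segment = 108 * 0.028
m_segment = 3.0240


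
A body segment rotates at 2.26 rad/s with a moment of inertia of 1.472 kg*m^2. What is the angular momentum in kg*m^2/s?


L = I * omega
L = 1.472 * 2.26
L = 3.3267


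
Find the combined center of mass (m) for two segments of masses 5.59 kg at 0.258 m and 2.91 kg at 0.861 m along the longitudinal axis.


COM = (m1*x1 + m2*x2) / (m1 + m2)
COM = (5.59*0.258 + 2.91*0.861) / (5.59 + 2.91)
Numerator = 3.9477
Denominator = 8.5000
COM = 0.4644


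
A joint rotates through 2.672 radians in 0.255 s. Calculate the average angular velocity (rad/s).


omega = delta_theta / delta_t
omega = 2.672 / 0.255
omega = 10.4784


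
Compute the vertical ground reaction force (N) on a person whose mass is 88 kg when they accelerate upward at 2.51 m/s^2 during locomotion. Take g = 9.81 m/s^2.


GRF = m * (g + a)
GRF = 88 * (9.81 + 2.51)
GRF = 88 * 12.3200
GRF = 1084.1600


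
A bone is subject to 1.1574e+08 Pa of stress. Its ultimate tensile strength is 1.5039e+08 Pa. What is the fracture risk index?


FRI = applied / ultimate
FRI = 1.1574e+08 / 1.5039e+08
FRI = 0.7696


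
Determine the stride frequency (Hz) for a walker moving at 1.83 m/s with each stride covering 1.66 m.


f = v / stride_length
f = 1.83 / 1.66
f = 1.1024


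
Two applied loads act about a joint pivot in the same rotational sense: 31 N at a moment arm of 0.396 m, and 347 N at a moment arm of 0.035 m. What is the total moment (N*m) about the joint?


M = F1 * d1 + F2 * d2
M = 31 * 0.396 + 347 * 0.035
M = 12.2760 + 12.1450
M = 24.4210


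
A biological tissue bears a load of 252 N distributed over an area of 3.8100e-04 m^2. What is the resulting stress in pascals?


stress = F / A
stress = 252 / 3.8100e-04
stress = 661417.3228


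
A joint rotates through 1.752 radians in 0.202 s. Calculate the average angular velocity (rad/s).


omega = delta_theta / delta_t
omega = 1.752 / 0.202
omega = 8.6733


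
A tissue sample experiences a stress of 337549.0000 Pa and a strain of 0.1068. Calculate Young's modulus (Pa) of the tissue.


E = stress / strain
E = 337549.0000 / 0.1068
E = 3.1606e+06


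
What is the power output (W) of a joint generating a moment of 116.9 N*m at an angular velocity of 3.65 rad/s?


P = M * omega
P = 116.9 * 3.65
P = 426.6850


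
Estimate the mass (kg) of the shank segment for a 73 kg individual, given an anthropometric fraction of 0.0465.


m_segment = body_mass * fraction
m_segment = 73 * 0.0465
m_segment = 3.3945


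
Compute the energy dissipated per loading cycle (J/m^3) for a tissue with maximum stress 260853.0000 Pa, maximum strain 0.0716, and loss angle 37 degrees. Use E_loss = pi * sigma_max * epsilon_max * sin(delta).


E_loss = pi * sigma_max * epsilon_max * sin(delta)
delta = 37 deg = 0.6458 rad
sin(delta) = 0.6018
E_loss = pi * 260853.0000 * 0.0716 * 0.6018
E_loss = 35311.9545


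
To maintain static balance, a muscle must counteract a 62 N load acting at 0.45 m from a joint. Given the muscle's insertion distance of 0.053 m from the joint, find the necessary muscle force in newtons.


F_muscle = W * d_load / d_muscle
F_muscle = 62 * 0.45 / 0.053
Numerator = 27.9000
F_muscle = 526.4151


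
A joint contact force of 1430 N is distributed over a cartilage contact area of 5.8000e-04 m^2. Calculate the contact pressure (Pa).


P = F / A
P = 1430 / 5.8000e-04
P = 2.4655e+06


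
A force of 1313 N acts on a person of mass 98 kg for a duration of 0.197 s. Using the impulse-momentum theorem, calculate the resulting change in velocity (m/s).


J = F * dt = 1313 * 0.197 = 258.6610 N*s
delta_v = J / m
delta_v = 258.6610 / 98
delta_v = 2.6394


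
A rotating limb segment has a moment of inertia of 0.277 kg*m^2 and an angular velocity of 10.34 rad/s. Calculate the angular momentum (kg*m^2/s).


L = I * omega
L = 0.277 * 10.34
L = 2.8642


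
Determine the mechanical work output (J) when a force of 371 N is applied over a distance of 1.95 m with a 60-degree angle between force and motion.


W = F * d * cos(theta)
theta = 60 deg = 1.0472 rad
cos(theta) = 0.5000
W = 371 * 1.95 * 0.5000
W = 361.7250


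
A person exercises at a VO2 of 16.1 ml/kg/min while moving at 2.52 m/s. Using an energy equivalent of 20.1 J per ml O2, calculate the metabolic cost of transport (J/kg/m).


Power per kg = VO2 * 20.1 / 60
Power per kg = 16.1 * 20.1 / 60 = 5.3935 W/kg
Cost = power_per_kg / speed
Cost = 5.3935 / 2.52
Cost = 2.1403


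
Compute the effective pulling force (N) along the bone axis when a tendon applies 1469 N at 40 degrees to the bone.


F_eff = F_tendon * cos(theta)
theta = 40 deg = 0.6981 rad
cos(theta) = 0.7660
F_eff = 1469 * 0.7660
F_eff = 1125.3193


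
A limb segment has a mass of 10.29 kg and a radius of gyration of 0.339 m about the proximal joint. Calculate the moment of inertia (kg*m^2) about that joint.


I = m * k^2
I = 10.29 * 0.339^2
k^2 = 0.1149
I = 1.1825


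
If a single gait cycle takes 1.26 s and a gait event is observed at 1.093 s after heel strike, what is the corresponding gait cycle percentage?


pct = (event_time / cycle_time) * 100
pct = (1.093 / 1.26) * 100
ratio = 0.8675
pct = 86.7460


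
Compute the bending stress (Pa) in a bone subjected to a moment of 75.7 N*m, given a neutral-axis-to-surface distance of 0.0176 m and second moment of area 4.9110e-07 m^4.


sigma = M * c / I
sigma = 75.7 * 0.0176 / 4.9110e-07
M * c = 1.3323
sigma = 2.7129e+06


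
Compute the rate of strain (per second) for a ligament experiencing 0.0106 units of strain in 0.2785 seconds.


strain_rate = delta_strain / delta_t
strain_rate = 0.0106 / 0.2785
strain_rate = 0.0381


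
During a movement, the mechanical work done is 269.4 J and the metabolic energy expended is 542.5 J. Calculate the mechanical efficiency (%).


eta = (W_mech / E_meta) * 100
eta = (269.4 / 542.5) * 100
ratio = 0.4966
eta = 49.6590


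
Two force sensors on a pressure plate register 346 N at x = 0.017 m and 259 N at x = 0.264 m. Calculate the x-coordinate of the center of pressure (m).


COP_x = (F1*x1 + F2*x2) / (F1 + F2)
COP_x = (346*0.017 + 259*0.264) / (346 + 259)
Numerator = 74.2580
Denominator = 605
COP_x = 0.1227


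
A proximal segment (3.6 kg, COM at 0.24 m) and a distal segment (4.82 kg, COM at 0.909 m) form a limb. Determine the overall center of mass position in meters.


COM = (m1*x1 + m2*x2) / (m1 + m2)
COM = (3.6*0.24 + 4.82*0.909) / (3.6 + 4.82)
Numerator = 5.2454
Denominator = 8.4200
COM = 0.6230


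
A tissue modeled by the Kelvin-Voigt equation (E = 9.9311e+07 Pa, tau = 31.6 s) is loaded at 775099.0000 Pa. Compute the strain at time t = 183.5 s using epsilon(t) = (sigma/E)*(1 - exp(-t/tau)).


epsilon(t) = (sigma/E) * (1 - exp(-t/tau))
sigma/E = 775099.0000 / 9.9311e+07 = 0.0078
exp(-t/tau) = exp(-183.5 / 31.6) = 0.0030
epsilon = 0.0078 * (1 - 0.0030)
epsilon = 0.0078


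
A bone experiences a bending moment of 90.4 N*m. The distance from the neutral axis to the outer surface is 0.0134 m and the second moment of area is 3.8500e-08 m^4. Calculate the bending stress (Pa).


sigma = M * c / I
sigma = 90.4 * 0.0134 / 3.8500e-08
M * c = 1.2114
sigma = 3.1464e+07


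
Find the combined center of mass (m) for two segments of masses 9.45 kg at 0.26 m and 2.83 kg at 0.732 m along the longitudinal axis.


COM = (m1*x1 + m2*x2) / (m1 + m2)
COM = (9.45*0.26 + 2.83*0.732) / (9.45 + 2.83)
Numerator = 4.5286
Denominator = 12.2800
COM = 0.3688


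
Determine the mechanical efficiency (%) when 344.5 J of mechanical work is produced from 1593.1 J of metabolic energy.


eta = (W_mech / E_meta) * 100
eta = (344.5 / 1593.1) * 100
ratio = 0.2162
eta = 21.6245


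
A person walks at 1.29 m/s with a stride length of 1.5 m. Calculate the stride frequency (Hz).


f = v / stride_length
f = 1.29 / 1.5
f = 0.8600


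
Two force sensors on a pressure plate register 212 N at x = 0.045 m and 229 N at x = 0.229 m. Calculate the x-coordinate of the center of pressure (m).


COP_x = (F1*x1 + F2*x2) / (F1 + F2)
COP_x = (212*0.045 + 229*0.229) / (212 + 229)
Numerator = 61.9810
Denominator = 441
COP_x = 0.1405


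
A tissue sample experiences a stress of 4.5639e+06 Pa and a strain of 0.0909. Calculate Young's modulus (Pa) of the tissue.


E = stress / strain
E = 4.5639e+06 / 0.0909
E = 5.0208e+07


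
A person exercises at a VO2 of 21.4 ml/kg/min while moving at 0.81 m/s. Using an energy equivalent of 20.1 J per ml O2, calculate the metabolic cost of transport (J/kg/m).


Power per kg = VO2 * 20.1 / 60
Power per kg = 21.4 * 20.1 / 60 = 7.1690 W/kg
Cost = power_per_kg / speed
Cost = 7.1690 / 0.81
Cost = 8.8506


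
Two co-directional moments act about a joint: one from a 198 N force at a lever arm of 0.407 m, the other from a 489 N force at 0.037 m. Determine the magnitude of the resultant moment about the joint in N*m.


M = F1 * d1 + F2 * d2
M = 198 * 0.407 + 489 * 0.037
M = 80.5860 + 18.0930
M = 98.6790


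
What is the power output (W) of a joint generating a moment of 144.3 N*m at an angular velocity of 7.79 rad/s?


P = M * omega
P = 144.3 * 7.79
P = 1124.0970


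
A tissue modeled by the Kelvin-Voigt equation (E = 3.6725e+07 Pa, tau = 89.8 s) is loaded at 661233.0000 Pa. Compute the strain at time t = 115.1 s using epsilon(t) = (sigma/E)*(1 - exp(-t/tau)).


epsilon(t) = (sigma/E) * (1 - exp(-t/tau))
sigma/E = 661233.0000 / 3.6725e+07 = 0.0180
exp(-t/tau) = exp(-115.1 / 89.8) = 0.2776
epsilon = 0.0180 * (1 - 0.2776)
epsilon = 0.0130


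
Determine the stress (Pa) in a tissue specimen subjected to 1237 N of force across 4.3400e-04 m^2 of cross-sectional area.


stress = F / A
stress = 1237 / 4.3400e-04
stress = 2.8502e+06


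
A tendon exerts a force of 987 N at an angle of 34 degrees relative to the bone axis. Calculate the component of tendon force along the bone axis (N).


F_eff = F_tendon * cos(theta)
theta = 34 deg = 0.5934 rad
cos(theta) = 0.8290
F_eff = 987 * 0.8290
F_eff = 818.2601


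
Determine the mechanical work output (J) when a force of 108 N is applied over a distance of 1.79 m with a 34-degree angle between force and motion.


W = F * d * cos(theta)
theta = 34 deg = 0.5934 rad
cos(theta) = 0.8290
W = 108 * 1.79 * 0.8290
W = 160.2695


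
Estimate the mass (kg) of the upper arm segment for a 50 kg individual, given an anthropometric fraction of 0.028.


m_segment = body_mass * fraction
m_segment = 50 * 0.028
m_segment = 1.4000


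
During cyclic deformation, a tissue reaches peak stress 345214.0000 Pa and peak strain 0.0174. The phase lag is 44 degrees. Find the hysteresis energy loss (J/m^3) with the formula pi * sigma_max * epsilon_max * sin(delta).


E_loss = pi * sigma_max * epsilon_max * sin(delta)
delta = 44 deg = 0.7679 rad
sin(delta) = 0.6947
E_loss = pi * 345214.0000 * 0.0174 * 0.6947
E_loss = 13108.6749


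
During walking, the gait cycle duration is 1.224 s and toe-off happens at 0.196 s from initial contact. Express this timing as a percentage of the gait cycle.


pct = (event_time / cycle_time) * 100
pct = (0.196 / 1.224) * 100
ratio = 0.1601
pct = 16.0131


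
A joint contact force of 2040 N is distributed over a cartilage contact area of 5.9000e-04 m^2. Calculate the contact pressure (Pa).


P = F / A
P = 2040 / 5.9000e-04
P = 3.4576e+06


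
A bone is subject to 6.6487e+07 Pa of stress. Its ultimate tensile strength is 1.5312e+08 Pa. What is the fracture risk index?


FRI = applied / ultimate
FRI = 6.6487e+07 / 1.5312e+08
FRI = 0.4342


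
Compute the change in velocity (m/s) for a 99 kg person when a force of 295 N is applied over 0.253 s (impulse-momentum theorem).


J = F * dt = 295 * 0.253 = 74.6350 N*s
delta_v = J / m
delta_v = 74.6350 / 99
delta_v = 0.7539


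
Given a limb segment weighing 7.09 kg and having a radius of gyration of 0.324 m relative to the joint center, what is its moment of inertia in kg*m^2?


I = m * k^2
I = 7.09 * 0.324^2
k^2 = 0.1050
I = 0.7443


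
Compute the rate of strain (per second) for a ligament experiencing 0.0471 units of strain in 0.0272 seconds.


strain_rate = delta_strain / delta_t
strain_rate = 0.0471 / 0.0272
strain_rate = 1.7316


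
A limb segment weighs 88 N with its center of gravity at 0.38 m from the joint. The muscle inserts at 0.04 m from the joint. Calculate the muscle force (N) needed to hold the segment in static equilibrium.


F_muscle = W * d_load / d_muscle
F_muscle = 88 * 0.38 / 0.04
Numerator = 33.4400
F_muscle = 836.0000


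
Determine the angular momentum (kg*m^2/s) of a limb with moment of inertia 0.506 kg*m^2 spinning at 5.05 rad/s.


L = I * omega
L = 0.506 * 5.05
L = 2.5553


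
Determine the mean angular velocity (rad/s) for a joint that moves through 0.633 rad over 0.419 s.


omega = delta_theta / delta_t
omega = 0.633 / 0.419
omega = 1.5107


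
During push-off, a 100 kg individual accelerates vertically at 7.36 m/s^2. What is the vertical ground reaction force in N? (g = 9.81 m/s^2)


GRF = m * (g + a)
GRF = 100 * (9.81 + 7.36)
GRF = 100 * 17.1700
GRF = 1717.0000


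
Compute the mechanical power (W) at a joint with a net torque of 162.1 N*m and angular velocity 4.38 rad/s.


P = M * omega
P = 162.1 * 4.38
P = 709.9980


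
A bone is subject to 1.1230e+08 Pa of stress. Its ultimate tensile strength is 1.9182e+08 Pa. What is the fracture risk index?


FRI = applied / ultimate
FRI = 1.1230e+08 / 1.9182e+08
FRI = 0.5854


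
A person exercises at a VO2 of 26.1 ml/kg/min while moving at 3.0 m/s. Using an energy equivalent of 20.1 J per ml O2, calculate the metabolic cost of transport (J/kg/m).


Power per kg = VO2 * 20.1 / 60
Power per kg = 26.1 * 20.1 / 60 = 8.7435 W/kg
Cost = power_per_kg / speed
Cost = 8.7435 / 3.0
Cost = 2.9145


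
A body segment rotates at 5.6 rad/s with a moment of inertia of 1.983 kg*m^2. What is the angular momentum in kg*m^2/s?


L = I * omega
L = 1.983 * 5.6
L = 11.1048


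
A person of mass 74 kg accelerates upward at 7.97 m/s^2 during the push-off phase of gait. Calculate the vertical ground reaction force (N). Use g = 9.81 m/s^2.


GRF = m * (g + a)
GRF = 74 * (9.81 + 7.97)
GRF = 74 * 17.7800
GRF = 1315.7200


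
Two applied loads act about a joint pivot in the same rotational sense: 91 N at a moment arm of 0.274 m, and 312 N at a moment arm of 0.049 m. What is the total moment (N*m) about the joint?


M = F1 * d1 + F2 * d2
M = 91 * 0.274 + 312 * 0.049
M = 24.9340 + 15.2880
M = 40.2220


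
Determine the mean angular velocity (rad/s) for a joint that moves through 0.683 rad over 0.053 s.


omega = delta_theta / delta_t
omega = 0.683 / 0.053
omega = 12.8868


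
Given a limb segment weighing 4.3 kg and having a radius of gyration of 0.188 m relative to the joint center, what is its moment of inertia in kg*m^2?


I = m * k^2
I = 4.3 * 0.188^2
k^2 = 0.0353
I = 0.1520


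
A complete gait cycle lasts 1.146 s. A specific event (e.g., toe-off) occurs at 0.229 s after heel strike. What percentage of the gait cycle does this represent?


pct = (event_time / cycle_time) * 100
pct = (0.229 / 1.146) * 100
ratio = 0.1998
pct = 19.9825


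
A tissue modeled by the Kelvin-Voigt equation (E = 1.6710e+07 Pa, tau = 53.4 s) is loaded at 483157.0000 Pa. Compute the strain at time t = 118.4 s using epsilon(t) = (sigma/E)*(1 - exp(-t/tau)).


epsilon(t) = (sigma/E) * (1 - exp(-t/tau))
sigma/E = 483157.0000 / 1.6710e+07 = 0.0289
exp(-t/tau) = exp(-118.4 / 53.4) = 0.1089
epsilon = 0.0289 * (1 - 0.1089)
epsilon = 0.0258


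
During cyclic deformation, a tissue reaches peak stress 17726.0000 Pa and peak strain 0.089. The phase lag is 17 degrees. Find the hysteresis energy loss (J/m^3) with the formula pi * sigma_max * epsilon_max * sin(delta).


E_loss = pi * sigma_max * epsilon_max * sin(delta)
delta = 17 deg = 0.2967 rad
sin(delta) = 0.2924
E_loss = pi * 17726.0000 * 0.089 * 0.2924
E_loss = 1449.0587


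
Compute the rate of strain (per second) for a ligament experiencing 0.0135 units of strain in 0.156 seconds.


strain_rate = delta_strain / delta_t
strain_rate = 0.0135 / 0.156
strain_rate = 0.0865


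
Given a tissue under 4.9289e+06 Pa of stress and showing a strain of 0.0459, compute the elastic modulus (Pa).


E = stress / strain
E = 4.9289e+06 / 0.0459
E = 1.0738e+08


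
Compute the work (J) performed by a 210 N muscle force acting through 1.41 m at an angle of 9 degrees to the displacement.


W = F * d * cos(theta)
theta = 9 deg = 0.1571 rad
cos(theta) = 0.9877
W = 210 * 1.41 * 0.9877
W = 292.4545


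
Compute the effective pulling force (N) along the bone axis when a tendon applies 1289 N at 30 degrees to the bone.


F_eff = F_tendon * cos(theta)
theta = 30 deg = 0.5236 rad
cos(theta) = 0.8660
F_eff = 1289 * 0.8660
F_eff = 1116.3067


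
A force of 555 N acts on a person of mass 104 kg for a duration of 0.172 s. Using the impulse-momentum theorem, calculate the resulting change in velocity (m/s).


J = F * dt = 555 * 0.172 = 95.4600 N*s
delta_v = J / m
delta_v = 95.4600 / 104
delta_v = 0.9179


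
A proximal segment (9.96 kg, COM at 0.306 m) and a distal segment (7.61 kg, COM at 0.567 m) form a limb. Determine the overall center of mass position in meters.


COM = (m1*x1 + m2*x2) / (m1 + m2)
COM = (9.96*0.306 + 7.61*0.567) / (9.96 + 7.61)
Numerator = 7.3626
Denominator = 17.5700
COM = 0.4190


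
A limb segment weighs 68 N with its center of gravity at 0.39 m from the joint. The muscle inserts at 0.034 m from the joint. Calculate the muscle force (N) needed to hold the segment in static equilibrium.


F_muscle = W * d_load / d_muscle
F_muscle = 68 * 0.39 / 0.034
Numerator = 26.5200
F_muscle = 780.0000


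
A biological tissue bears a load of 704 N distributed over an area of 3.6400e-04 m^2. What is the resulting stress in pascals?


stress = F / A
stress = 704 / 3.6400e-04
stress = 1.9341e+06


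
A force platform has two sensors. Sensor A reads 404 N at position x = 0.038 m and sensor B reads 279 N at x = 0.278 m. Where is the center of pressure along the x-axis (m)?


COP_x = (F1*x1 + F2*x2) / (F1 + F2)
COP_x = (404*0.038 + 279*0.278) / (404 + 279)
Numerator = 92.9140
Denominator = 683
COP_x = 0.1360


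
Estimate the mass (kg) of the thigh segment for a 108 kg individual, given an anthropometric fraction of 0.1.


m_segment = body_mass * fraction
m_segment = 108 * 0.1
m_segment = 10.8000


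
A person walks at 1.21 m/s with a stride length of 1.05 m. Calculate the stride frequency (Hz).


f = v / stride_length
f = 1.21 / 1.05
f = 1.1524


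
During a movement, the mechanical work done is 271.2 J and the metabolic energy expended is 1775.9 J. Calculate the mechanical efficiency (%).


eta = (W_mech / E_meta) * 100
eta = (271.2 / 1775.9) * 100
ratio = 0.1527
eta = 15.2711


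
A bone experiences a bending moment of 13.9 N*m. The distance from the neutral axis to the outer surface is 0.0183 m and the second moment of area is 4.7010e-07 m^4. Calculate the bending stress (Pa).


sigma = M * c / I
sigma = 13.9 * 0.0183 / 4.7010e-07
M * c = 0.2544
sigma = 541097.6388


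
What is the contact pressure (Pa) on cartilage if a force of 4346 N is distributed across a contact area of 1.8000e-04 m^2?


P = F / A
P = 4346 / 1.8000e-04
P = 2.4144e+07


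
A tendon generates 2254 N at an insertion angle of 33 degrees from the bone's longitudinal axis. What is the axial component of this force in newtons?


F_eff = F_tendon * cos(theta)
theta = 33 deg = 0.5760 rad
cos(theta) = 0.8387
F_eff = 2254 * 0.8387
F_eff = 1890.3635


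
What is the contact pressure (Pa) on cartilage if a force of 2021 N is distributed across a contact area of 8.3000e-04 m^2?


P = F / A
P = 2021 / 8.3000e-04
P = 2.4349e+06


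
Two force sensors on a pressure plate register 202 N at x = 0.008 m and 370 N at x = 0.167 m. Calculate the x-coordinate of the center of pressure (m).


COP_x = (F1*x1 + F2*x2) / (F1 + F2)
COP_x = (202*0.008 + 370*0.167) / (202 + 370)
Numerator = 63.4060
Denominator = 572
COP_x = 0.1108


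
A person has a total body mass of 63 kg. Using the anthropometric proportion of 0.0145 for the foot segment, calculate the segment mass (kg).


m_segment = body_mass * fraction
m_segment = 63 * 0.0145
m_segment = 0.9135


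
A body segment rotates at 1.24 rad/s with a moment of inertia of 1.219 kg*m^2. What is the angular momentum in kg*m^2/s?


L = I * omega
L = 1.219 * 1.24
L = 1.5116


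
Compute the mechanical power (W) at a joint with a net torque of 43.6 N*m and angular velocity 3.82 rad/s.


P = M * omega
P = 43.6 * 3.82
P = 166.5520


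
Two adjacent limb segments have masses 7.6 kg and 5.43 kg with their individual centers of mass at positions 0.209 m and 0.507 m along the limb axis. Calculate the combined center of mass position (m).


COM = (m1*x1 + m2*x2) / (m1 + m2)
COM = (7.6*0.209 + 5.43*0.507) / (7.6 + 5.43)
Numerator = 4.3414
Denominator = 13.0300
COM = 0.3332


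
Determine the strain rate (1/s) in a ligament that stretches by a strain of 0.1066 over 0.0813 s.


strain_rate = delta_strain / delta_t
strain_rate = 0.1066 / 0.0813
strain_rate = 1.3112


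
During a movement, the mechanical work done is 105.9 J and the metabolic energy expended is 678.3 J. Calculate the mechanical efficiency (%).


eta = (W_mech / E_meta) * 100
eta = (105.9 / 678.3) * 100
ratio = 0.1561
eta = 15.6126


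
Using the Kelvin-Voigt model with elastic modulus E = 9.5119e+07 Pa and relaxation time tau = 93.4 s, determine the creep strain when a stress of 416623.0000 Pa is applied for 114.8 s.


epsilon(t) = (sigma/E) * (1 - exp(-t/tau))
sigma/E = 416623.0000 / 9.5119e+07 = 0.0044
exp(-t/tau) = exp(-114.8 / 93.4) = 0.2925
epsilon = 0.0044 * (1 - 0.2925)
epsilon = 0.0031


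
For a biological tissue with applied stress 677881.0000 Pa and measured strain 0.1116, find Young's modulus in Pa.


E = stress / strain
E = 677881.0000 / 0.1116
E = 6.0742e+06


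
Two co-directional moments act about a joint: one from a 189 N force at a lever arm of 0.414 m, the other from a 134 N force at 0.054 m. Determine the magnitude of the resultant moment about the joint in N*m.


M = F1 * d1 + F2 * d2
M = 189 * 0.414 + 134 * 0.054
M = 78.2460 + 7.2360
M = 85.4820


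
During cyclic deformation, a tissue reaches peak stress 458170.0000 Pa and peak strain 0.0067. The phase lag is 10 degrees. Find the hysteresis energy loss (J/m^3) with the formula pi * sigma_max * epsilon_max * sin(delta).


E_loss = pi * sigma_max * epsilon_max * sin(delta)
delta = 10 deg = 0.1745 rad
sin(delta) = 0.1736
E_loss = pi * 458170.0000 * 0.0067 * 0.1736
E_loss = 1674.6404


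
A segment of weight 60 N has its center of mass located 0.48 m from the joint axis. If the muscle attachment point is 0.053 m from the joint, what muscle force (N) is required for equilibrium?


F_muscle = W * d_load / d_muscle
F_muscle = 60 * 0.48 / 0.053
Numerator = 28.8000
F_muscle = 543.3962


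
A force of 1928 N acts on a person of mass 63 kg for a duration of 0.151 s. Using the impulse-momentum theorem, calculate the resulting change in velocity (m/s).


J = F * dt = 1928 * 0.151 = 291.1280 N*s
delta_v = J / m
delta_v = 291.1280 / 63
delta_v = 4.6211


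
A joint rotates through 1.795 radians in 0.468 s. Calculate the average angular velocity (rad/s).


omega = delta_theta / delta_t
omega = 1.795 / 0.468
omega = 3.8355


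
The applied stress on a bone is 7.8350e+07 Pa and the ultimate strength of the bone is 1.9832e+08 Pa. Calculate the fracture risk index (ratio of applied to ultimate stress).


FRI = applied / ultimate
FRI = 7.8350e+07 / 1.9832e+08
FRI = 0.3951


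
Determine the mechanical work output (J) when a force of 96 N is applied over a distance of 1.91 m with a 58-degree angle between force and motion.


W = F * d * cos(theta)
theta = 58 deg = 1.0123 rad
cos(theta) = 0.5299
W = 96 * 1.91 * 0.5299
W = 97.1660
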